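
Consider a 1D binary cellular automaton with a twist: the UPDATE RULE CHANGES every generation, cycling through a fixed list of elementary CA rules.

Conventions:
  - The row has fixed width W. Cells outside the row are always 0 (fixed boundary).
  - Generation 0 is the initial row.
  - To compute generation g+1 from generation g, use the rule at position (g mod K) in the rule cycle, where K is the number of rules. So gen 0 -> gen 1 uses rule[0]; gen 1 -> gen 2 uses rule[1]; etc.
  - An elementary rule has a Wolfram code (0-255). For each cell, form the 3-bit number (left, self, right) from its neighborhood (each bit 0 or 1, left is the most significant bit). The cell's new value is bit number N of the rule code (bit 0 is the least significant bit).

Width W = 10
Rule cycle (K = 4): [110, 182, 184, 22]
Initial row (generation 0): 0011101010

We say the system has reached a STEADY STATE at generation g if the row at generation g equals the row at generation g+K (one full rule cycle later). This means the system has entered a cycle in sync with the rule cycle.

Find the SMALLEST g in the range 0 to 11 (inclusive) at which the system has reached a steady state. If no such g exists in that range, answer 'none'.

Gen 0: 0011101010
Gen 1 (rule 110): 0110111110
Gen 2 (rule 182): 1001011101
Gen 3 (rule 184): 0100111010
Gen 4 (rule 22): 1111000011
Gen 5 (rule 110): 1001000111
Gen 6 (rule 182): 1111101010
Gen 7 (rule 184): 1111010101
Gen 8 (rule 22): 0000010101
Gen 9 (rule 110): 0000111111
Gen 10 (rule 182): 0001011110
Gen 11 (rule 184): 0000111101
Gen 12 (rule 22): 0001000001
Gen 13 (rule 110): 0011000011
Gen 14 (rule 182): 0100100100
Gen 15 (rule 184): 0010010010

Answer: none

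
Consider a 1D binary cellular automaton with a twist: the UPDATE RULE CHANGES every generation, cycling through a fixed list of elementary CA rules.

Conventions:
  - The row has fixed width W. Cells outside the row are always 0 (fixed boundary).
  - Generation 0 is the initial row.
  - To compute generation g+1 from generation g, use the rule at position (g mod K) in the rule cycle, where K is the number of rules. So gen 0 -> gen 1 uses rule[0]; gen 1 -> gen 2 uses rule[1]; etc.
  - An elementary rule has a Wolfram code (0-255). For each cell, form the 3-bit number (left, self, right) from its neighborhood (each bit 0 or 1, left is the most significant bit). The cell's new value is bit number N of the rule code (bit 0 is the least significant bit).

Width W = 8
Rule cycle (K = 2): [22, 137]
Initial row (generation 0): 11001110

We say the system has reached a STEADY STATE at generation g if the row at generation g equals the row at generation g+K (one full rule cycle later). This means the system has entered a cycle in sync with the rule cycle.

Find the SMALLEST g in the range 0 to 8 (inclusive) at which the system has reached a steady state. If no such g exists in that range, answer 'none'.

Answer: none

Derivation:
Gen 0: 11001110
Gen 1 (rule 22): 00110001
Gen 2 (rule 137): 10100100
Gen 3 (rule 22): 10111110
Gen 4 (rule 137): 00111100
Gen 5 (rule 22): 01000010
Gen 6 (rule 137): 00011000
Gen 7 (rule 22): 00100100
Gen 8 (rule 137): 10000001
Gen 9 (rule 22): 11000011
Gen 10 (rule 137): 10011010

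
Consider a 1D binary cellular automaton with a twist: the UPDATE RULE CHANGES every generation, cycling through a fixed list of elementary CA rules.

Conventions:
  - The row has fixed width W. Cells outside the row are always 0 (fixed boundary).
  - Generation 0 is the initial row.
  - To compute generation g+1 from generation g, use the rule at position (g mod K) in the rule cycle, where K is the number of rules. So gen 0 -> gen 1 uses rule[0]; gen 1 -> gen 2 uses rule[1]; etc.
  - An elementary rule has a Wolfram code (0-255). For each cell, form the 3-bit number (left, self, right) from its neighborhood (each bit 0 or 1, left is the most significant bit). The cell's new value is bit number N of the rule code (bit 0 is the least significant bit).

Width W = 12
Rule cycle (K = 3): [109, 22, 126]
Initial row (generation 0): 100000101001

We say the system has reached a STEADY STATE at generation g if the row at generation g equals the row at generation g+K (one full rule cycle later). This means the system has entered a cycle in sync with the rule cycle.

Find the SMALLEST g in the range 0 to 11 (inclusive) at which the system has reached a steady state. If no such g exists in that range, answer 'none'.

Gen 0: 100000101001
Gen 1 (rule 109): 101110111001
Gen 2 (rule 22): 100000000111
Gen 3 (rule 126): 110000001101
Gen 4 (rule 109): 110111101111
Gen 5 (rule 22): 000000000000
Gen 6 (rule 126): 000000000000
Gen 7 (rule 109): 111111111111
Gen 8 (rule 22): 000000000000
Gen 9 (rule 126): 000000000000
Gen 10 (rule 109): 111111111111
Gen 11 (rule 22): 000000000000
Gen 12 (rule 126): 000000000000
Gen 13 (rule 109): 111111111111
Gen 14 (rule 22): 000000000000

Answer: 5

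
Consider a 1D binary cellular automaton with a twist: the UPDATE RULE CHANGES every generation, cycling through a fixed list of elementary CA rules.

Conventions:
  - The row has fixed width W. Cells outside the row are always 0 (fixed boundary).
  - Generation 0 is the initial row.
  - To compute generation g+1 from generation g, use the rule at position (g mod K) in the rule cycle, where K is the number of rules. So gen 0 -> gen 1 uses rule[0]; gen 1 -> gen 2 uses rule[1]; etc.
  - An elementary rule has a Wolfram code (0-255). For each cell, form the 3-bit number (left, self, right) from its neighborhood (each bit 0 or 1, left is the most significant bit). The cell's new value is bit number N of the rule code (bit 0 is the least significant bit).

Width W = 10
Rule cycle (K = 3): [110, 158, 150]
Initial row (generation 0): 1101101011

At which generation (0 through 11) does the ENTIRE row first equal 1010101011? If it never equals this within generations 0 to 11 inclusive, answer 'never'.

Answer: never

Derivation:
Gen 0: 1101101011
Gen 1 (rule 110): 1111111111
Gen 2 (rule 158): 1111111110
Gen 3 (rule 150): 0111111101
Gen 4 (rule 110): 1100000111
Gen 5 (rule 158): 1010001110
Gen 6 (rule 150): 1011010101
Gen 7 (rule 110): 1111111111
Gen 8 (rule 158): 1111111110
Gen 9 (rule 150): 0111111101
Gen 10 (rule 110): 1100000111
Gen 11 (rule 158): 1010001110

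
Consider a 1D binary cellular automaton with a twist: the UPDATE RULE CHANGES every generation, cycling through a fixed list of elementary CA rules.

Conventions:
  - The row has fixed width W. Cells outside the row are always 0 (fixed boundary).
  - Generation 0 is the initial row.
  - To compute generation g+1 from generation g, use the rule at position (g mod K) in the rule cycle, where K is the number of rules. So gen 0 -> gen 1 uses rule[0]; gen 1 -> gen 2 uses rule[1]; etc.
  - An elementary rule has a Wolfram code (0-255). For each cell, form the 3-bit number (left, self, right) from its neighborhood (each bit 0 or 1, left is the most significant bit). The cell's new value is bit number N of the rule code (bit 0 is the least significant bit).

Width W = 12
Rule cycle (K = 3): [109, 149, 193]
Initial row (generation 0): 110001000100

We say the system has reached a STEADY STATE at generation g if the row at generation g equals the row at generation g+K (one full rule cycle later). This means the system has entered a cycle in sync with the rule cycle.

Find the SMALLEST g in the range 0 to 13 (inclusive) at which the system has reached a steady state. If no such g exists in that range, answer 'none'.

Answer: none

Derivation:
Gen 0: 110001000100
Gen 1 (rule 109): 110101010101
Gen 2 (rule 149): 000101010101
Gen 3 (rule 193): 110000000000
Gen 4 (rule 109): 110111111111
Gen 5 (rule 149): 000011111110
Gen 6 (rule 193): 111001111110
Gen 7 (rule 109): 101001000010
Gen 8 (rule 149): 101101111011
Gen 9 (rule 193): 000100111001
Gen 10 (rule 109): 110100101001
Gen 11 (rule 149): 000110101101
Gen 12 (rule 193): 110010000100
Gen 13 (rule 109): 110010110101
Gen 14 (rule 149): 001010000101
Gen 15 (rule 193): 100000110000
Gen 16 (rule 109): 101110110111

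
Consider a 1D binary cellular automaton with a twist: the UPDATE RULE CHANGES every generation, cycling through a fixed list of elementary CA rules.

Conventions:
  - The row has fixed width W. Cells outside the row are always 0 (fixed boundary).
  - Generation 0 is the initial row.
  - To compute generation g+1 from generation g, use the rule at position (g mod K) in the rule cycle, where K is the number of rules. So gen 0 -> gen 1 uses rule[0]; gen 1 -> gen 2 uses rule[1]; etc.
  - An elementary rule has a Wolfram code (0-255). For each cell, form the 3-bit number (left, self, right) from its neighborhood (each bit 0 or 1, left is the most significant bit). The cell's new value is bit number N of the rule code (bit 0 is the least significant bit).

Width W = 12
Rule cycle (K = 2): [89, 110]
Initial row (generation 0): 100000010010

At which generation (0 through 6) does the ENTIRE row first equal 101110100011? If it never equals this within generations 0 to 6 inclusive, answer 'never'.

Gen 0: 100000010010
Gen 1 (rule 89): 011111001001
Gen 2 (rule 110): 110001011011
Gen 3 (rule 89): 111100011011
Gen 4 (rule 110): 100100111111
Gen 5 (rule 89): 010010100001
Gen 6 (rule 110): 110111100011

Answer: never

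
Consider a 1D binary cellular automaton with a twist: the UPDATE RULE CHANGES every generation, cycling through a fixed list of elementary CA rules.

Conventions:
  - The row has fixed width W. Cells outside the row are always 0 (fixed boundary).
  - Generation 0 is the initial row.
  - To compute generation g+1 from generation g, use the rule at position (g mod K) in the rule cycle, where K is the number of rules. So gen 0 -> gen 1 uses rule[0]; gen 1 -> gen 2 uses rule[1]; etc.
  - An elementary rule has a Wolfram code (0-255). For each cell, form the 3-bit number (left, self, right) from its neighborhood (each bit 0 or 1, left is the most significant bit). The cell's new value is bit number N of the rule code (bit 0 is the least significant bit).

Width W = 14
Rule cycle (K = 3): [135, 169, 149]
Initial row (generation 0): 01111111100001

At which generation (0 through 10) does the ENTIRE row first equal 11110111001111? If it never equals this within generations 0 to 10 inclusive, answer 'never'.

Gen 0: 01111111100001
Gen 1 (rule 135): 10111111001111
Gen 2 (rule 169): 01111110001110
Gen 3 (rule 149): 00111101100101
Gen 4 (rule 135): 11011000001101
Gen 5 (rule 169): 10110011101010
Gen 6 (rule 149): 10001001001011
Gen 7 (rule 135): 10111011011000
Gen 8 (rule 169): 01110110110011
Gen 9 (rule 149): 00100000001000
Gen 10 (rule 135): 11101111111011

Answer: never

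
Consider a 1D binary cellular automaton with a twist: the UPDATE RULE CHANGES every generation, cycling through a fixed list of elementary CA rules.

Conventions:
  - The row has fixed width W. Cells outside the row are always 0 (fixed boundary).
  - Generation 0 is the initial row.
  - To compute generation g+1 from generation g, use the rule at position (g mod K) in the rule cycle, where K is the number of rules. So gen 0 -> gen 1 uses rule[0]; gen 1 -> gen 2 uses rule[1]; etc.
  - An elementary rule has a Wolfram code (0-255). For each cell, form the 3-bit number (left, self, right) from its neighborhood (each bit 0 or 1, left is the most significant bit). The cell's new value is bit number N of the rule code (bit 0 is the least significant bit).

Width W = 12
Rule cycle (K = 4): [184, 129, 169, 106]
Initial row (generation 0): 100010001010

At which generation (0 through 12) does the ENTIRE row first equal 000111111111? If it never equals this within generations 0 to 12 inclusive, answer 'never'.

Gen 0: 100010001010
Gen 1 (rule 184): 010001000101
Gen 2 (rule 129): 000100010000
Gen 3 (rule 169): 110001000111
Gen 4 (rule 106): 110010001101
Gen 5 (rule 184): 101001001010
Gen 6 (rule 129): 000000000000
Gen 7 (rule 169): 111111111111
Gen 8 (rule 106): 100000000001
Gen 9 (rule 184): 010000000000
Gen 10 (rule 129): 000111111111
Gen 11 (rule 169): 110111111110
Gen 12 (rule 106): 111100000010

Answer: 10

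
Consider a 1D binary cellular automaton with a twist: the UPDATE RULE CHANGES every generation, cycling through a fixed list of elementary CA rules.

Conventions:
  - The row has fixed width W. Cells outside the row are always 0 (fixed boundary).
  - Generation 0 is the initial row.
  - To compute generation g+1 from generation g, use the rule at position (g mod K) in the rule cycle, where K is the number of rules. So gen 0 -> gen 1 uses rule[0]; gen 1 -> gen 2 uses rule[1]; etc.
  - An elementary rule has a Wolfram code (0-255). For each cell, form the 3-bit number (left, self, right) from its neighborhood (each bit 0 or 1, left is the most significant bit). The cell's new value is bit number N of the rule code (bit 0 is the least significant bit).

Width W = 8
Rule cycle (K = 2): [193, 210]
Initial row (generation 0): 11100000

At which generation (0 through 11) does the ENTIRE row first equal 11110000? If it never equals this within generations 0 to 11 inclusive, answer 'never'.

Answer: 5

Derivation:
Gen 0: 11100000
Gen 1 (rule 193): 01101111
Gen 2 (rule 210): 10100111
Gen 3 (rule 193): 00000011
Gen 4 (rule 210): 00000101
Gen 5 (rule 193): 11110000
Gen 6 (rule 210): 01111000
Gen 7 (rule 193): 00111011
Gen 8 (rule 210): 01011001
Gen 9 (rule 193): 00001000
Gen 10 (rule 210): 00010100
Gen 11 (rule 193): 11000001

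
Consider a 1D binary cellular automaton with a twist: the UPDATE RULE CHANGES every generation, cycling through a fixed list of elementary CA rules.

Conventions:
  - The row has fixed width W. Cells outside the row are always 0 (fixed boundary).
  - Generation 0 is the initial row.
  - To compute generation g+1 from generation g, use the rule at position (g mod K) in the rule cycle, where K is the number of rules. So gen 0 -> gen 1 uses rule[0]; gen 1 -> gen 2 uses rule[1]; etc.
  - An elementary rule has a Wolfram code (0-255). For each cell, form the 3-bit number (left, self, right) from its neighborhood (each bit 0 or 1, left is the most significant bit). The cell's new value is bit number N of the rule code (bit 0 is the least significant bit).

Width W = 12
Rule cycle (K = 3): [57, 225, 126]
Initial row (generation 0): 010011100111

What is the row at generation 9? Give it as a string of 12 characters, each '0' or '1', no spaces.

Answer: 001100001100

Derivation:
Gen 0: 010011100111
Gen 1 (rule 57): 001010010100
Gen 2 (rule 225): 100100001001
Gen 3 (rule 126): 111110011111
Gen 4 (rule 57): 100001010000
Gen 5 (rule 225): 001100100111
Gen 6 (rule 126): 011111111101
Gen 7 (rule 57): 010000000010
Gen 8 (rule 225): 000111111000
Gen 9 (rule 126): 001100001100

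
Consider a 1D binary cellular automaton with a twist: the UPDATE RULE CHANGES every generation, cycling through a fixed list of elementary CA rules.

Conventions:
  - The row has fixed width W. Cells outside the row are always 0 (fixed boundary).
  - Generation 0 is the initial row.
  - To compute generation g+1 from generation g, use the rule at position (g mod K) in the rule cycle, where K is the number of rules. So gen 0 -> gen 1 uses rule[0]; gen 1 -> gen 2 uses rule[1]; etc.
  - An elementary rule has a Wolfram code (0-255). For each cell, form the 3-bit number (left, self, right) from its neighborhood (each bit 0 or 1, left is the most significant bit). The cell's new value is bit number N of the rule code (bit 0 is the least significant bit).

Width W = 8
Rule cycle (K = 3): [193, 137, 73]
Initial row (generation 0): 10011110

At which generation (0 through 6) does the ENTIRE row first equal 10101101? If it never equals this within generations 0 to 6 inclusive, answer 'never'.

Answer: 3

Derivation:
Gen 0: 10011110
Gen 1 (rule 193): 00001110
Gen 2 (rule 137): 11101100
Gen 3 (rule 73): 10101101
Gen 4 (rule 193): 00000100
Gen 5 (rule 137): 11110001
Gen 6 (rule 73): 10010100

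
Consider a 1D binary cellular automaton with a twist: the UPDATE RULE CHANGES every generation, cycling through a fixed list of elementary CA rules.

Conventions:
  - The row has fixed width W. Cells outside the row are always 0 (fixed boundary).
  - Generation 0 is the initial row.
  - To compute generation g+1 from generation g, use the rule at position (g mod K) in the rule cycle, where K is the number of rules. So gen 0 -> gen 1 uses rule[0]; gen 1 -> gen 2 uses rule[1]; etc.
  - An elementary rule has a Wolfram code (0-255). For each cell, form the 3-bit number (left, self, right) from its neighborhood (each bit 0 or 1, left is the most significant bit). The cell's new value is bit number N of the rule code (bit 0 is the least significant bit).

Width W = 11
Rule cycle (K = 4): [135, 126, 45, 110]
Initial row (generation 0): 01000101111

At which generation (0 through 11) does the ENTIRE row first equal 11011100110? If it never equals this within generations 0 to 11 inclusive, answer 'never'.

Gen 0: 01000101111
Gen 1 (rule 135): 11011100110
Gen 2 (rule 126): 11110111111
Gen 3 (rule 45): 10001100000
Gen 4 (rule 110): 10011100000
Gen 5 (rule 135): 10101001111
Gen 6 (rule 126): 11111111001
Gen 7 (rule 45): 10000000001
Gen 8 (rule 110): 10000000011
Gen 9 (rule 135): 10111111100
Gen 10 (rule 126): 11100000110
Gen 11 (rule 45): 10001110100

Answer: 1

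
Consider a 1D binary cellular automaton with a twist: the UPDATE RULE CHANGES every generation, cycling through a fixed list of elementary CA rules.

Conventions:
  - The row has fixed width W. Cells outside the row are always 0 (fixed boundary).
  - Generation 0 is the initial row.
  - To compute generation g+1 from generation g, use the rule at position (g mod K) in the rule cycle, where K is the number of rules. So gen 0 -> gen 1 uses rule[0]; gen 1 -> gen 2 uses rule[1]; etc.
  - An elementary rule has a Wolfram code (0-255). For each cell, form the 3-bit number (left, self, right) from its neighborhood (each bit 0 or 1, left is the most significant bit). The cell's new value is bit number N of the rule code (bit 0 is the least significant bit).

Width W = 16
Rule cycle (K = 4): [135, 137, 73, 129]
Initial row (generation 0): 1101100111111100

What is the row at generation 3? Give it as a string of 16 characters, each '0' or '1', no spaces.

Answer: 1000101010010111

Derivation:
Gen 0: 1101100111111100
Gen 1 (rule 135): 0000001011111001
Gen 2 (rule 137): 1111100011110000
Gen 3 (rule 73): 1000101010010111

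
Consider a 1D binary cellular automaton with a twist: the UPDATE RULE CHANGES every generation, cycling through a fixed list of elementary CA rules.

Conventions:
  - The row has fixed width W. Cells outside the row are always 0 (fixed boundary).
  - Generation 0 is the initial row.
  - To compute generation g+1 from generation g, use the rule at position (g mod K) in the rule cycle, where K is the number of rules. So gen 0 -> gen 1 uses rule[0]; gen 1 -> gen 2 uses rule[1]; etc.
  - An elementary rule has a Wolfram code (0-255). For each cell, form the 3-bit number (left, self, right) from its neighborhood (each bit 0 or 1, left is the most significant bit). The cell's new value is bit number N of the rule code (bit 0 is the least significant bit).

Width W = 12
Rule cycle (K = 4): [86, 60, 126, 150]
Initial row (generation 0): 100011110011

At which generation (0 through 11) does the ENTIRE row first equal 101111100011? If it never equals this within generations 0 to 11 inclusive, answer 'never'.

Gen 0: 100011110011
Gen 1 (rule 86): 110100011101
Gen 2 (rule 60): 101110010011
Gen 3 (rule 126): 111011111111
Gen 4 (rule 150): 010001111110
Gen 5 (rule 86): 111010000011
Gen 6 (rule 60): 100111000010
Gen 7 (rule 126): 111101100111
Gen 8 (rule 150): 011000011010
Gen 9 (rule 86): 101100101011
Gen 10 (rule 60): 111010111110
Gen 11 (rule 126): 101111100011

Answer: 11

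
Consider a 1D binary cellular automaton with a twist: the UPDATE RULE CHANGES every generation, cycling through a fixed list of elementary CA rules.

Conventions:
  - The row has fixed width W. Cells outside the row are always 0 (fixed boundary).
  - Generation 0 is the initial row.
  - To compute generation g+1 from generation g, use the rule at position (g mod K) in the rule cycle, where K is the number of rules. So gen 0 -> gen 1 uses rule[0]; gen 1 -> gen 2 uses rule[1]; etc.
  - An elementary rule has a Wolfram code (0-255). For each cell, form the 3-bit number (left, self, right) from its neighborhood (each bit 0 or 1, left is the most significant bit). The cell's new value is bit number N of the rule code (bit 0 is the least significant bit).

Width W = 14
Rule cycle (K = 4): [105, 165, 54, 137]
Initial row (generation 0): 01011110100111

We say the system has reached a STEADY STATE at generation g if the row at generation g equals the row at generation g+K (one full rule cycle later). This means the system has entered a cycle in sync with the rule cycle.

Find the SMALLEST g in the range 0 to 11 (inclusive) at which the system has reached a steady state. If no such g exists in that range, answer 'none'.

Gen 0: 01011110100111
Gen 1 (rule 105): 00110011000101
Gen 2 (rule 165): 10000000010111
Gen 3 (rule 54): 11000000111000
Gen 4 (rule 137): 10011110110011
Gen 5 (rule 105): 00010011110011
Gen 6 (rule 165): 11010001100000
Gen 7 (rule 54): 00111010010000
Gen 8 (rule 137): 10110000000111
Gen 9 (rule 105): 01110111110101
Gen 10 (rule 165): 00101011101111
Gen 11 (rule 54): 01111100010000
Gen 12 (rule 137): 01111001000111
Gen 13 (rule 105): 01001000010101
Gen 14 (rule 165): 01001011011111
Gen 15 (rule 54): 11111100100000

Answer: none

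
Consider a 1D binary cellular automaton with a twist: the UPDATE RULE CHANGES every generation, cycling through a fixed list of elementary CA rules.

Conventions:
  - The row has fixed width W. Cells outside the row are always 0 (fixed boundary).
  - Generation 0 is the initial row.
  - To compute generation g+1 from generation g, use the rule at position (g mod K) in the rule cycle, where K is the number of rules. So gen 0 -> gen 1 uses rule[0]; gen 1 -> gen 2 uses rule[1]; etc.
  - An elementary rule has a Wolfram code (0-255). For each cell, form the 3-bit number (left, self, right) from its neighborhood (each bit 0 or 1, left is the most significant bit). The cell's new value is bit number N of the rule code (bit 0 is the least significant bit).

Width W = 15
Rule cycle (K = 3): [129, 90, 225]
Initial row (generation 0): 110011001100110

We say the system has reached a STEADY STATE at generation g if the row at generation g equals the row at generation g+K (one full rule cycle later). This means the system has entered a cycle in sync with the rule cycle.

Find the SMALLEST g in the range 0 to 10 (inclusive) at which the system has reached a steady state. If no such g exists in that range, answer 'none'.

Answer: none

Derivation:
Gen 0: 110011001100110
Gen 1 (rule 129): 000000000000000
Gen 2 (rule 90): 000000000000000
Gen 3 (rule 225): 111111111111111
Gen 4 (rule 129): 011111111111110
Gen 5 (rule 90): 110000000000011
Gen 6 (rule 225): 010111111111001
Gen 7 (rule 129): 000011111110000
Gen 8 (rule 90): 000110000011000
Gen 9 (rule 225): 110010111001011
Gen 10 (rule 129): 000000010000000
Gen 11 (rule 90): 000000101000000
Gen 12 (rule 225): 111110010011111
Gen 13 (rule 129): 011100000001110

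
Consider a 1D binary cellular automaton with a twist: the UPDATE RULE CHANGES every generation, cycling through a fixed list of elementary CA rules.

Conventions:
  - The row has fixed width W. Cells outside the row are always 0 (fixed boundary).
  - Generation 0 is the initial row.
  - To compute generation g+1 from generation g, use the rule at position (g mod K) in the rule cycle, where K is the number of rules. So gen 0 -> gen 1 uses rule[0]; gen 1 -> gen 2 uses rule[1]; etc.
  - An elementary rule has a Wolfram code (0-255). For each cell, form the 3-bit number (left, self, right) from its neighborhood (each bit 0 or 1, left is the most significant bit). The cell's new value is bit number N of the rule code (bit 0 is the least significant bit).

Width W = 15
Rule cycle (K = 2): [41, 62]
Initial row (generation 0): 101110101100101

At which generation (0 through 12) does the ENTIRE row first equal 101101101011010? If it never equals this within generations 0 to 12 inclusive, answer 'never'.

Gen 0: 101110101100101
Gen 1 (rule 41): 011001011000010
Gen 2 (rule 62): 110111110100111
Gen 3 (rule 41): 101100001000100
Gen 4 (rule 62): 111010011101110
Gen 5 (rule 41): 100100010011000
Gen 6 (rule 62): 111110111110100
Gen 7 (rule 41): 100001100001001
Gen 8 (rule 62): 110011010011111
Gen 9 (rule 41): 100010100010000
Gen 10 (rule 62): 110111110111000
Gen 11 (rule 41): 101100001100011
Gen 12 (rule 62): 111010011010110

Answer: never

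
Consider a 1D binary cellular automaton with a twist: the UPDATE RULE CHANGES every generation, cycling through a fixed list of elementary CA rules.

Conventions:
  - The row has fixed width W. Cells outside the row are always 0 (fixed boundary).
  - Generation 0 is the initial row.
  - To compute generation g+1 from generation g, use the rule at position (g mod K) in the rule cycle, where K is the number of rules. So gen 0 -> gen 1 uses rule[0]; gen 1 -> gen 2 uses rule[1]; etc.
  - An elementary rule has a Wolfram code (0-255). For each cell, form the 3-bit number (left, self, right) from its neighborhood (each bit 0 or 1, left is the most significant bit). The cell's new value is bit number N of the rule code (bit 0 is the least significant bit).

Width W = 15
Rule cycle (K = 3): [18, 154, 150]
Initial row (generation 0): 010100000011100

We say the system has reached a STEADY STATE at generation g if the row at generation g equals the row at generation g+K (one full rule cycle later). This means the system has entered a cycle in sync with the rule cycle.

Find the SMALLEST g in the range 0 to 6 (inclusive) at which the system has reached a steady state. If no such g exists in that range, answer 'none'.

Gen 0: 010100000011100
Gen 1 (rule 18): 100010000100010
Gen 2 (rule 154): 010101001010101
Gen 3 (rule 150): 110101111010101
Gen 4 (rule 18): 000000000000000
Gen 5 (rule 154): 000000000000000
Gen 6 (rule 150): 000000000000000
Gen 7 (rule 18): 000000000000000
Gen 8 (rule 154): 000000000000000
Gen 9 (rule 150): 000000000000000

Answer: 4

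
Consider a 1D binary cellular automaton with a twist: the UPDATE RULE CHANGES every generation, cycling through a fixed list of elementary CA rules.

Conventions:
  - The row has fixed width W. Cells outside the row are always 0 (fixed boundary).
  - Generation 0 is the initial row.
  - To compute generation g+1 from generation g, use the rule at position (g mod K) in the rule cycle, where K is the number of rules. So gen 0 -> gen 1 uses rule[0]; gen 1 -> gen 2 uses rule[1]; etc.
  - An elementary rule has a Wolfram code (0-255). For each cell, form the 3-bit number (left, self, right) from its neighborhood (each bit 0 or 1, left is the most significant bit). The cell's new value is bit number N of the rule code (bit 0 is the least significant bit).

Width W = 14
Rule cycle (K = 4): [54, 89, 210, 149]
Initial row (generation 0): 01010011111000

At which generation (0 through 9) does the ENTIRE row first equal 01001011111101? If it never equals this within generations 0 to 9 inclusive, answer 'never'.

Gen 0: 01010011111000
Gen 1 (rule 54): 11111100000100
Gen 2 (rule 89): 10000111110011
Gen 3 (rule 210): 01001011111101
Gen 4 (rule 149): 01101001111001
Gen 5 (rule 54): 10011110000111
Gen 6 (rule 89): 01010011110101
Gen 7 (rule 210): 10001101110000
Gen 8 (rule 149): 11100000101111
Gen 9 (rule 54): 00010001110000

Answer: 3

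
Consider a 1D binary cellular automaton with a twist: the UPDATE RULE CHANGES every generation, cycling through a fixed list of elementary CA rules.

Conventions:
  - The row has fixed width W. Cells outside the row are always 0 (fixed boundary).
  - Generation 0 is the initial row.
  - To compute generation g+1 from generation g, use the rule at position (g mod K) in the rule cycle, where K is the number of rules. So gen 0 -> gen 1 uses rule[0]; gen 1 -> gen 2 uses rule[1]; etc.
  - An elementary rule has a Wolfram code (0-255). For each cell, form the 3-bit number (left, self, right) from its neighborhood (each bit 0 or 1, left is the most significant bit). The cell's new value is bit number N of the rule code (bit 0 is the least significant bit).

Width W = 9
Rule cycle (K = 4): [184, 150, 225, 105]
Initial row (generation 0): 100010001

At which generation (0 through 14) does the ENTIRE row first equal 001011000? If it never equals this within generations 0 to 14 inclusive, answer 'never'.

Answer: 7

Derivation:
Gen 0: 100010001
Gen 1 (rule 184): 010001000
Gen 2 (rule 150): 111011100
Gen 3 (rule 225): 011101101
Gen 4 (rule 105): 010111110
Gen 5 (rule 184): 001111101
Gen 6 (rule 150): 010111001
Gen 7 (rule 225): 001011000
Gen 8 (rule 105): 100111011
Gen 9 (rule 184): 010110110
Gen 10 (rule 150): 110000001
Gen 11 (rule 225): 010111100
Gen 12 (rule 105): 001100101
Gen 13 (rule 184): 001010010
Gen 14 (rule 150): 011011111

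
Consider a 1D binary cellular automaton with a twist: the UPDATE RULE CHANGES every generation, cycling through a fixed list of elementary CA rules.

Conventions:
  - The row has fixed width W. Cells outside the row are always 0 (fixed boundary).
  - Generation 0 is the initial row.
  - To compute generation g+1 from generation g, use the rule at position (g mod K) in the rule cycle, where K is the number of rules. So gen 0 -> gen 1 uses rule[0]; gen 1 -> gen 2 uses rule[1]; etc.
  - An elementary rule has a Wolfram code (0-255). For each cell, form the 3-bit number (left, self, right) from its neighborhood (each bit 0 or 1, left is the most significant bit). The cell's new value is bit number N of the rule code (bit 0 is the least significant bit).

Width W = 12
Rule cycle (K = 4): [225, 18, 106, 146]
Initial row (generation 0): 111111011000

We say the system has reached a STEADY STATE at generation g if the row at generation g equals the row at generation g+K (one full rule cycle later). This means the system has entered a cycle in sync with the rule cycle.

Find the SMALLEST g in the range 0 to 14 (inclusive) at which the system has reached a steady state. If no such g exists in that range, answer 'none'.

Gen 0: 111111011000
Gen 1 (rule 225): 011111101011
Gen 2 (rule 18): 100000000000
Gen 3 (rule 106): 000000000000
Gen 4 (rule 146): 000000000000
Gen 5 (rule 225): 111111111111
Gen 6 (rule 18): 000000000000
Gen 7 (rule 106): 000000000000
Gen 8 (rule 146): 000000000000
Gen 9 (rule 225): 111111111111
Gen 10 (rule 18): 000000000000
Gen 11 (rule 106): 000000000000
Gen 12 (rule 146): 000000000000
Gen 13 (rule 225): 111111111111
Gen 14 (rule 18): 000000000000
Gen 15 (rule 106): 000000000000
Gen 16 (rule 146): 000000000000
Gen 17 (rule 225): 111111111111
Gen 18 (rule 18): 000000000000

Answer: 3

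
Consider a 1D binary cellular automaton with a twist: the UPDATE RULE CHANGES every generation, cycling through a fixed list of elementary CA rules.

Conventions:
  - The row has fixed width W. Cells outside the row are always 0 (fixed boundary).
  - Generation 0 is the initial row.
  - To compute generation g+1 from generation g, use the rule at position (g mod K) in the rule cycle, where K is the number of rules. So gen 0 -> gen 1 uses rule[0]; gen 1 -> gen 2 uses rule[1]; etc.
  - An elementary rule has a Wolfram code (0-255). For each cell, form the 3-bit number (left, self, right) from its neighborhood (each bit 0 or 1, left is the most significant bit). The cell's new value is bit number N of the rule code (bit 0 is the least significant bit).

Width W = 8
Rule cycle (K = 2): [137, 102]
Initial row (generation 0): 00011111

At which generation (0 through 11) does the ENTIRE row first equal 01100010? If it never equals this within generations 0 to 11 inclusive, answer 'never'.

Answer: 2

Derivation:
Gen 0: 00011111
Gen 1 (rule 137): 11011110
Gen 2 (rule 102): 01100010
Gen 3 (rule 137): 01001000
Gen 4 (rule 102): 11011000
Gen 5 (rule 137): 10010011
Gen 6 (rule 102): 10110101
Gen 7 (rule 137): 00100000
Gen 8 (rule 102): 01100000
Gen 9 (rule 137): 01001111
Gen 10 (rule 102): 11010001
Gen 11 (rule 137): 10000100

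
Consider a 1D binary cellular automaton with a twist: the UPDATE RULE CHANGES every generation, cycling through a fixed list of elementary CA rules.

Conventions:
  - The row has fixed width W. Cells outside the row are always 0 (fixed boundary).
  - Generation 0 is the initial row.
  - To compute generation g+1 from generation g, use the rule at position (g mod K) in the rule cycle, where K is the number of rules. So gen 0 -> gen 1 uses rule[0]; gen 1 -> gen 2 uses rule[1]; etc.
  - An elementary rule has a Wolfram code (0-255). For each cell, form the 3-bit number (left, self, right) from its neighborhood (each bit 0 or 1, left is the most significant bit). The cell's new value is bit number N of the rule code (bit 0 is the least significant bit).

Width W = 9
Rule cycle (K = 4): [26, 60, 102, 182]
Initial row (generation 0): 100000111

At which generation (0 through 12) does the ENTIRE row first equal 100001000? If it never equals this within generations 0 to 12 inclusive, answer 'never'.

Gen 0: 100000111
Gen 1 (rule 26): 010001100
Gen 2 (rule 60): 011001010
Gen 3 (rule 102): 101011110
Gen 4 (rule 182): 111101101
Gen 5 (rule 26): 100001000
Gen 6 (rule 60): 110001100
Gen 7 (rule 102): 010010100
Gen 8 (rule 182): 111111110
Gen 9 (rule 26): 100000001
Gen 10 (rule 60): 110000001
Gen 11 (rule 102): 010000011
Gen 12 (rule 182): 111000100

Answer: 5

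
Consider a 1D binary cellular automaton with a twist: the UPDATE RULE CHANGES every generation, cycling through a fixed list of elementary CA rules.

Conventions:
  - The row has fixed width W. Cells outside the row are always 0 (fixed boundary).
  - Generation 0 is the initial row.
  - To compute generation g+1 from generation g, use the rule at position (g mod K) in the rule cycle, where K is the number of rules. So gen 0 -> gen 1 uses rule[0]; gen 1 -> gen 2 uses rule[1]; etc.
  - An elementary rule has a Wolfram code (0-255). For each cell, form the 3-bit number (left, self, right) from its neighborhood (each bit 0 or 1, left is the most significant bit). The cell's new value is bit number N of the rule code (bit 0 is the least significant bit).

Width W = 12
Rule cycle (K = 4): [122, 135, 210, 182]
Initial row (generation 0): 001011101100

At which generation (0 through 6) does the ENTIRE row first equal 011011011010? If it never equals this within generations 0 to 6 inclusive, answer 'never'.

Answer: 5

Derivation:
Gen 0: 001011101100
Gen 1 (rule 122): 010110111110
Gen 2 (rule 135): 110000011100
Gen 3 (rule 210): 011000101110
Gen 4 (rule 182): 100101110101
Gen 5 (rule 122): 011011011010
Gen 6 (rule 135): 100000000010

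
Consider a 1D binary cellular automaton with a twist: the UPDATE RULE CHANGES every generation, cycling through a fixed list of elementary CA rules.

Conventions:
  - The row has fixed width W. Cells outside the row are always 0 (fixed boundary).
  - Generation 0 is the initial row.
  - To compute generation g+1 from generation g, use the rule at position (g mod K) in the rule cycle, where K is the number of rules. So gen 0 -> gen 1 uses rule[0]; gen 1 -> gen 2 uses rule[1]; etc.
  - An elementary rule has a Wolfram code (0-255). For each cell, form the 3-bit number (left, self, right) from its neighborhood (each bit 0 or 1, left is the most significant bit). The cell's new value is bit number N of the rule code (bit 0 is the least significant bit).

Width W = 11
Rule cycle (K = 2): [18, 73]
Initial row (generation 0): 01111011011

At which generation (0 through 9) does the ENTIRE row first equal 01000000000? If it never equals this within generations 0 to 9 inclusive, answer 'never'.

Gen 0: 01111011011
Gen 1 (rule 18): 10000000000
Gen 2 (rule 73): 00111111111
Gen 3 (rule 18): 01000000000
Gen 4 (rule 73): 00011111111
Gen 5 (rule 18): 00100000000
Gen 6 (rule 73): 10001111111
Gen 7 (rule 18): 01010000000
Gen 8 (rule 73): 00000111111
Gen 9 (rule 18): 00001000000

Answer: 3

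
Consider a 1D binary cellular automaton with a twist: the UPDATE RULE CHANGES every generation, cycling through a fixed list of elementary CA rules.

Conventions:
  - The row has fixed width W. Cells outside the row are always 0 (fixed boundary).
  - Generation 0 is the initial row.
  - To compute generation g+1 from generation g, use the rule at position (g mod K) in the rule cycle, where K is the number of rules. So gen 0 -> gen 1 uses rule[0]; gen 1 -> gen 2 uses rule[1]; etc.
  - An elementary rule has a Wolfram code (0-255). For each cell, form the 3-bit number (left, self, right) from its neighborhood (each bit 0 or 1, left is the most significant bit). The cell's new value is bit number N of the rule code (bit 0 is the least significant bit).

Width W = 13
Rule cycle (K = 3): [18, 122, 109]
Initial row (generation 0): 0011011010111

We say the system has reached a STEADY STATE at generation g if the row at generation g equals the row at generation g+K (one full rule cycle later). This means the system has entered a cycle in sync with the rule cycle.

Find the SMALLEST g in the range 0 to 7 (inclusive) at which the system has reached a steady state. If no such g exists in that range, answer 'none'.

Gen 0: 0011011010111
Gen 1 (rule 18): 0100000000000
Gen 2 (rule 122): 1010000000000
Gen 3 (rule 109): 1110111111111
Gen 4 (rule 18): 0000000000000
Gen 5 (rule 122): 0000000000000
Gen 6 (rule 109): 1111111111111
Gen 7 (rule 18): 0000000000000
Gen 8 (rule 122): 0000000000000
Gen 9 (rule 109): 1111111111111
Gen 10 (rule 18): 0000000000000

Answer: 4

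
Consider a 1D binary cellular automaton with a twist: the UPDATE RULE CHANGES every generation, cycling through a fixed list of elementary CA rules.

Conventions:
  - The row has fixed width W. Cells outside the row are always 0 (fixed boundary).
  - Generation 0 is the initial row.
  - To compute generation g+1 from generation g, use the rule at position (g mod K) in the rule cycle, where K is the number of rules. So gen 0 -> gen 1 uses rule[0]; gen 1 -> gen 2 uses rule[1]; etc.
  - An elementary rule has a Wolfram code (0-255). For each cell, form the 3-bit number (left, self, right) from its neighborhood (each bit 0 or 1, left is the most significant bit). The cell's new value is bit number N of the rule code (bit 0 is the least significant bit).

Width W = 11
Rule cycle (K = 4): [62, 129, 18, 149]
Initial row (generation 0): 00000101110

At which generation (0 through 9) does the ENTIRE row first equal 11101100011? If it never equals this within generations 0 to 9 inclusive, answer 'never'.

Gen 0: 00000101110
Gen 1 (rule 62): 00001111001
Gen 2 (rule 129): 11100110000
Gen 3 (rule 18): 00011001000
Gen 4 (rule 149): 11000101111
Gen 5 (rule 62): 10101111000
Gen 6 (rule 129): 00000110011
Gen 7 (rule 18): 00001001100
Gen 8 (rule 149): 11101100011
Gen 9 (rule 62): 10011010110

Answer: 8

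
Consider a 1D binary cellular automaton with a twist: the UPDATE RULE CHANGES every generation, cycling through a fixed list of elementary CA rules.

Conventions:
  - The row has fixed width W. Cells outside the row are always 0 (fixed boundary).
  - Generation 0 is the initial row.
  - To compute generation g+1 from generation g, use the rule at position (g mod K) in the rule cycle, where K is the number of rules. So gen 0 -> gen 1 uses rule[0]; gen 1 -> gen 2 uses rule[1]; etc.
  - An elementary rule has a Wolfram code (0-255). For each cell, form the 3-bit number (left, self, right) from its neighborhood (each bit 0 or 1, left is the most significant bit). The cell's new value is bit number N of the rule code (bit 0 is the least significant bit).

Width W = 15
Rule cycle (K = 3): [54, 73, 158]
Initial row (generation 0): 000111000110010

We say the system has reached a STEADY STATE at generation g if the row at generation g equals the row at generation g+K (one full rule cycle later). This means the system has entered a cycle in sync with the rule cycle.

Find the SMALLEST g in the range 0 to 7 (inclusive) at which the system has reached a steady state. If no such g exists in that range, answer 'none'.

Answer: none

Derivation:
Gen 0: 000111000110010
Gen 1 (rule 54): 001000101001111
Gen 2 (rule 73): 100010000001001
Gen 3 (rule 158): 110111000011111
Gen 4 (rule 54): 001000100100000
Gen 5 (rule 73): 100010000001111
Gen 6 (rule 158): 110111000011110
Gen 7 (rule 54): 001000100100001
Gen 8 (rule 73): 100010000001100
Gen 9 (rule 158): 110111000011010
Gen 10 (rule 54): 001000100100111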